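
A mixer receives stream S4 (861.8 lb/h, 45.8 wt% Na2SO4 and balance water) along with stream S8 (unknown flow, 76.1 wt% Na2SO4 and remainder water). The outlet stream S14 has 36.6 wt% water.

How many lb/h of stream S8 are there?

Let S8 be the unknown flow. Total out = 861.8 + S8.
water balance: 467.1 + 0.239·S8 = 0.366·(861.8 + S8)
(0.239 − 0.366)·S8 = 0.366×861.8 − 467.1 = -151.68
S8 = -151.68 / -0.127 = 1194.3 lb/h

1194 lb/h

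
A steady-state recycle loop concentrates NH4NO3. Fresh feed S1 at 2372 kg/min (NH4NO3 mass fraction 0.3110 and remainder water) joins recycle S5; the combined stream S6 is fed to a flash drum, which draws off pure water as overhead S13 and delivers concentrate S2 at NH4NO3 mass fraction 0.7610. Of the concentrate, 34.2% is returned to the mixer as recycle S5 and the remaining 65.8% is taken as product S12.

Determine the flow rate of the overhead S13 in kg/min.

1403 kg/min

Overall NH4NO3 balance (none leaves overhead): NH4NO3 in fresh feed = NH4NO3 in product, i.e. 2372×0.311 = (1−0.342)·S2·0.761.
S2 = 737.69/(0.761×0.658) = 1473.2 kg/min.
Recycle S5 = 0.342×1473.2 = 503.84 kg/min.
Combined feed S6 = 2372 + 503.84 = 2875.8 kg/min.
Overhead S13 = S6 − S2 = 2875.8 − 1473.2 = 1402.6 kg/min.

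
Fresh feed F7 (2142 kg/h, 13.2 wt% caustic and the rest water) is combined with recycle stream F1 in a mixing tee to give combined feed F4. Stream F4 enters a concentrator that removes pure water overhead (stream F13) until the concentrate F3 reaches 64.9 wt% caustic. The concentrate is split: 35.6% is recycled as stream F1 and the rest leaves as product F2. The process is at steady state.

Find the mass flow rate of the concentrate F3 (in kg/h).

Overall caustic balance (none leaves overhead): caustic in fresh feed = caustic in product, i.e. 2142×0.132 = (1−0.356)·F3·0.649.
F3 = 282.74/(0.649×0.644) = 676.49 kg/h.

676.5 kg/h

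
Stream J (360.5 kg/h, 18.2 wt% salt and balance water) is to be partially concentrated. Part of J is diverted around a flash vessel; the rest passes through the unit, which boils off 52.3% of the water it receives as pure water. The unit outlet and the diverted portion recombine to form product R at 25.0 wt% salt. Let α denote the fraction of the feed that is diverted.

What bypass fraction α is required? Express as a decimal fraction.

0.364

All 360.5×0.182 = 65.611 kg/h of salt reaches R, so R = 65.611/0.250 = 262.44 kg/h and vapour = 98.056 kg/h.
The evaporator receives (1−α)·360.5 of feed at 0.818 water and removes 0.523 of that water:
0.523×0.818×(1−α)×360.5 = 98.056
(1−α) = 98.056/154.23 = 0.6358;  α = 0.3642.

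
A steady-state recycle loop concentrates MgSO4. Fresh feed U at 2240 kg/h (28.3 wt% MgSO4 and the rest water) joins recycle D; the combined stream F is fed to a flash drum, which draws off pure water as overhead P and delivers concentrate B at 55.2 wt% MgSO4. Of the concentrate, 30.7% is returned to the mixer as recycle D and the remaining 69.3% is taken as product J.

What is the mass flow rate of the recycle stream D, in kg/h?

508.7 kg/h

Overall MgSO4 balance (none leaves overhead): MgSO4 in fresh feed = MgSO4 in product, i.e. 2240×0.283 = (1−0.307)·B·0.552.
B = 633.92/(0.552×0.693) = 1657.2 kg/h.
Recycle D = 0.307×1657.2 = 508.75 kg/h.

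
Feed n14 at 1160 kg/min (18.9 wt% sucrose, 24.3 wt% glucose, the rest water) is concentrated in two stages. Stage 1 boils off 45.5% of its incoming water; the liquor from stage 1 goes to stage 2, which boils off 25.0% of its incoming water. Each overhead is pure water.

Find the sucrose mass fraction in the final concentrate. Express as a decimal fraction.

0.285

water in feed = 1160×0.568 = 658.88 kg/min.
After stage 1: water left = (1−0.455)×658.88 = 359.09; stream total = 860.21 kg/min.
After stage 2: water left = (1−0.250)×359.09 = 269.32; final concentrate = 770.44 kg/min.
sucrose fraction = 219.24/770.44 = 0.285.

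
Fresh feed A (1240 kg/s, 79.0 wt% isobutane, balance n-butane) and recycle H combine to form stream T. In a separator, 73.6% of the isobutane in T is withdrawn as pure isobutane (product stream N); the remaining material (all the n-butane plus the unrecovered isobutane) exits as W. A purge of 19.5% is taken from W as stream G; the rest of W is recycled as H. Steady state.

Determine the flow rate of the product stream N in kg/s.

isobutane in T: m_A = 1240×0.790 + (1−0.195)·(1−0.736)·m_A, so m_A = 979.6/0.7875 = 1244 kg/s.
Product N = 0.736×1244 = 915.56 kg/s.

915.6 kg/s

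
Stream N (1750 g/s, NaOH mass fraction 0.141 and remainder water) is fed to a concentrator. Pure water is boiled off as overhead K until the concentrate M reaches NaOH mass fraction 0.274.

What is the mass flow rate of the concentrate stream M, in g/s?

NaOH is conserved: 1750×0.141 = 246.75 g/s all reports to the concentrate.
Concentrate = 246.75/(target fraction) = 900.55 g/s.

900.5 g/s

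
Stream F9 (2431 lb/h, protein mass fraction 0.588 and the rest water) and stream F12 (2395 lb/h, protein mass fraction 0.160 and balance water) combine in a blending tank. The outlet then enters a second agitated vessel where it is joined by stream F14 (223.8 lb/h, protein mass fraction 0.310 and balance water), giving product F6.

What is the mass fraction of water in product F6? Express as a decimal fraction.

0.627

Overall, product flow = 5049.8 lb/h.
water in = 2431×0.412 + 2395×0.840 + 223.8×0.690 = 3167.8 lb/h.
water fraction in F6 = 0.627.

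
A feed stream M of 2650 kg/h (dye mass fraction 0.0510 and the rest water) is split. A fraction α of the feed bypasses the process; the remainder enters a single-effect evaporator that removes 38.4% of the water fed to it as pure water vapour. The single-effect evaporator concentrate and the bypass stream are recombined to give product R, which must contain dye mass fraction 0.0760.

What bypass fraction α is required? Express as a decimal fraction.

0.097

All 2650×0.051 = 135.15 kg/h of dye reaches R, so R = 135.15/0.076 = 1778.3 kg/h and vapour = 871.71 kg/h.
The evaporator receives (1−α)·2650 of feed at 0.949 water and removes 0.384 of that water:
0.384×0.949×(1−α)×2650 = 871.71
(1−α) = 871.71/965.7 = 0.9027;  α = 0.0973.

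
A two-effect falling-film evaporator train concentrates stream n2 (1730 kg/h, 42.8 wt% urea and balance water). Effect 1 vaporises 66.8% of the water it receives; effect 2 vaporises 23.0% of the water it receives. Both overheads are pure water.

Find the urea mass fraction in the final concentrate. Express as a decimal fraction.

water in feed = 1730×0.572 = 989.56 kg/h.
After stage 1: water left = (1−0.668)×989.56 = 328.53; stream total = 1069 kg/h.
After stage 2: water left = (1−0.230)×328.53 = 252.97; final concentrate = 993.41 kg/h.
urea fraction = 740.44/993.41 = 0.7454.

0.7454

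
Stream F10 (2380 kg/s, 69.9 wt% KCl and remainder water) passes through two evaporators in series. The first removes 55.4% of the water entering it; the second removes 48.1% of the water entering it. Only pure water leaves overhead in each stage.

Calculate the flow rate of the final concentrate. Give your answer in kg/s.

water in feed = 2380×0.301 = 716.38 kg/s.
After stage 1: water left = (1−0.554)×716.38 = 319.51; stream total = 1983.1 kg/s.
After stage 2: water left = (1−0.481)×319.51 = 165.82; final concentrate = 1829.4 kg/s.

1829 kg/s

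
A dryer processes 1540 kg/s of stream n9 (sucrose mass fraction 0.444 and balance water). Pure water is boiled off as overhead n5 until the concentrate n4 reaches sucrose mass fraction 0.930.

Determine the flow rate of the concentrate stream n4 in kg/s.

735.2 kg/s

sucrose is conserved: 1540×0.444 = 683.76 kg/s all reports to the concentrate.
Concentrate = 683.76/(target fraction) = 735.23 kg/s.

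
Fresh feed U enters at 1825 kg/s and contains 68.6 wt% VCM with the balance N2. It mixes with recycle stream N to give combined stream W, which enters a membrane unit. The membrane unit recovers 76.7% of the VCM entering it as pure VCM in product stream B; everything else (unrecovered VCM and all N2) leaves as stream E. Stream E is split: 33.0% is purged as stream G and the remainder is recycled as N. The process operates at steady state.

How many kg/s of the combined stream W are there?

3220 kg/s

N2 enters only via U and leaves only via the purge: 1825×0.314 = 0.330×(N2 in E), and the membrane unit passes all N2, so N2 in W = N2 in E = 1736.5 kg/s.
VCM in W: m_A = 1825×0.686 + (1−0.330)·(1−0.767)·m_A, so m_A = 1252/0.8439 = 1483.5 kg/s.
W = 1483.5 + 1736.5 = 3220.1 kg/s.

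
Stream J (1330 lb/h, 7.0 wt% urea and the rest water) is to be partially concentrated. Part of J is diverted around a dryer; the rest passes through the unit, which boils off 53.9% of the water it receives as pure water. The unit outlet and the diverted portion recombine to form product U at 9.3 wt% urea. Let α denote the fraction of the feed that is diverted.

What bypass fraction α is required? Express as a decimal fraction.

All 1330×0.070 = 93.1 lb/h of urea reaches U, so U = 93.1/0.093 = 1001.1 lb/h and vapour = 328.92 lb/h.
The evaporator receives (1−α)·1330 of feed at 0.930 water and removes 0.539 of that water:
0.539×0.930×(1−α)×1330 = 328.92
(1−α) = 328.92/666.69 = 0.4934;  α = 0.5066.

0.507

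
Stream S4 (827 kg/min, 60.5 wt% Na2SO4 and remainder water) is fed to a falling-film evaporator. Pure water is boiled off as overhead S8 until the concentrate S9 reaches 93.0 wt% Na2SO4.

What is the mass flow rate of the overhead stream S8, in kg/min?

Na2SO4 is conserved: 827×0.605 = 500.33 kg/min all reports to the concentrate.
Concentrate = 500.33/(target fraction) = 537.99 kg/min.
Overhead = 827 − 537.99 = 289.01 kg/min.

289 kg/min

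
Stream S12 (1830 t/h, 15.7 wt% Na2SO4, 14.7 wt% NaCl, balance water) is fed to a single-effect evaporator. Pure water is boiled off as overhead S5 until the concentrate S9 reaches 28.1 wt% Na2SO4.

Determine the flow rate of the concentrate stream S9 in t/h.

Na2SO4 is conserved: 1830×0.157 = 287.31 t/h all reports to the concentrate.
Concentrate = 287.31/(target fraction) = 1022.5 t/h.

1022 t/h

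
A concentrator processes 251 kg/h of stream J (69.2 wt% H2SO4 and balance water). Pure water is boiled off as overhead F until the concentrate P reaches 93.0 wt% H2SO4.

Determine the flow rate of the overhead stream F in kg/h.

H2SO4 is conserved: 251×0.692 = 173.69 kg/h all reports to the concentrate.
Concentrate = 173.69/(target fraction) = 186.77 kg/h.
Overhead = 251 − 186.77 = 64.234 kg/h.

64.23 kg/h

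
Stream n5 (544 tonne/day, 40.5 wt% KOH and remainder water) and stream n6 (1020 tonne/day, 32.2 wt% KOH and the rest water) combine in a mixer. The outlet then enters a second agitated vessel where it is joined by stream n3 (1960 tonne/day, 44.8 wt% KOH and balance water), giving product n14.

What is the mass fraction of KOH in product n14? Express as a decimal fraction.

0.405

Overall, product flow = 3524 tonne/day.
KOH in = 544×0.405 + 1020×0.322 + 1960×0.448 = 1426.8 tonne/day.
KOH fraction in n14 = 0.405.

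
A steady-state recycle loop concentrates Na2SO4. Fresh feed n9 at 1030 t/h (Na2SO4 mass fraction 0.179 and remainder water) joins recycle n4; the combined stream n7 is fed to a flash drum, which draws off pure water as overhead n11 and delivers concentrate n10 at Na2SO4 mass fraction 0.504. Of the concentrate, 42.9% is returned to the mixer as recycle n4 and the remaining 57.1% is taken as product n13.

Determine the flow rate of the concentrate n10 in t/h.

640.7 t/h

Overall Na2SO4 balance (none leaves overhead): Na2SO4 in fresh feed = Na2SO4 in product, i.e. 1030×0.179 = (1−0.429)·n10·0.504.
n10 = 184.37/(0.504×0.571) = 640.65 t/h.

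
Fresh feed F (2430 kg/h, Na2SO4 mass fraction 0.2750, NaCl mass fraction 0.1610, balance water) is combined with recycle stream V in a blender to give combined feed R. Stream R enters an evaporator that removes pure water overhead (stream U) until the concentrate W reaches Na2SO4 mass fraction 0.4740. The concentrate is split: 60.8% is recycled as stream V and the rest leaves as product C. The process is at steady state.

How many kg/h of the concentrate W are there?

Overall Na2SO4 balance (none leaves overhead): Na2SO4 in fresh feed = Na2SO4 in product, i.e. 2430×0.275 = (1−0.608)·W·0.474.
W = 668.25/(0.474×0.392) = 3596.5 kg/h.

3596 kg/h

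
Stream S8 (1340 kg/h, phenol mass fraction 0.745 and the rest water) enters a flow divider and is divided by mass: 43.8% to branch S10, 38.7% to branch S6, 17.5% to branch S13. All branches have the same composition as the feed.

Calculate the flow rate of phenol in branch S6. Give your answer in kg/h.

386.3 kg/h

Branch S6 total = 0.387×1340 = 518.58 kg/h.
phenol in S6 = 0.745×518.58 = 386.34 kg/h.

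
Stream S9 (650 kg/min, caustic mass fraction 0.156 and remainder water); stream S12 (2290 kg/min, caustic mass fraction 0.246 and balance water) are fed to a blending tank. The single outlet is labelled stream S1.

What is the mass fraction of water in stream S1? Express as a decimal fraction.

Total flow out = 650 + 2290 = 2940 kg/min.
water in = 650×0.844 + 2290×0.754 = 2275.3 kg/min.
water mass fraction in S1 = 2275.3/2940 = 0.774.

0.774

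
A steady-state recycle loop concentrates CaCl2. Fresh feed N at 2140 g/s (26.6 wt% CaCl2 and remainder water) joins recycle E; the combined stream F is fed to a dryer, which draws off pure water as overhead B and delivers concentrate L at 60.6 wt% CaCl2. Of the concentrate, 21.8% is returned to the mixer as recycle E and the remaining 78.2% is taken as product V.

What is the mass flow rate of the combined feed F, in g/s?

Overall CaCl2 balance (none leaves overhead): CaCl2 in fresh feed = CaCl2 in product, i.e. 2140×0.266 = (1−0.218)·L·0.606.
L = 569.24/(0.606×0.782) = 1201.2 g/s.
Recycle E = 0.218×1201.2 = 261.86 g/s.
Combined feed F = 2140 + 261.86 = 2401.9 g/s.

2402 g/s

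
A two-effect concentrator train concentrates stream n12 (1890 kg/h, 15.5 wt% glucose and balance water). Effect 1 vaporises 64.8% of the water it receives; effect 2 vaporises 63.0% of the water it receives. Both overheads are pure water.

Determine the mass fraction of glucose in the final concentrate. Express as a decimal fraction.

water in feed = 1890×0.845 = 1597 kg/h.
After stage 1: water left = (1−0.648)×1597 = 562.16; stream total = 855.11 kg/h.
After stage 2: water left = (1−0.630)×562.16 = 208; final concentrate = 500.95 kg/h.
glucose fraction = 292.95/500.95 = 0.585.

0.585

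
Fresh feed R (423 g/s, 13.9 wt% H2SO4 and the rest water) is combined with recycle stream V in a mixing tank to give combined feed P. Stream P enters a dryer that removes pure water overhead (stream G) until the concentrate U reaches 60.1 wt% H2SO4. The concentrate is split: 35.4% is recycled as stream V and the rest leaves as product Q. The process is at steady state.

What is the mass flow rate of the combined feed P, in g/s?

Overall H2SO4 balance (none leaves overhead): H2SO4 in fresh feed = H2SO4 in product, i.e. 423×0.139 = (1−0.354)·U·0.601.
U = 58.797/(0.601×0.646) = 151.44 g/s.
Recycle V = 0.354×151.44 = 53.611 g/s.
Combined feed P = 423 + 53.611 = 476.61 g/s.

476.6 g/s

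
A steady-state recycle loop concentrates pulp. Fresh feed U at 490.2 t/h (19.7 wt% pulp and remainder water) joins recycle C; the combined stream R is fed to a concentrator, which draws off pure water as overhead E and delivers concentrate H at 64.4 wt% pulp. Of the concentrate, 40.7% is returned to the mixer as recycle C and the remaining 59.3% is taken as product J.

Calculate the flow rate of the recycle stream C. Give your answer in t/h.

Overall pulp balance (none leaves overhead): pulp in fresh feed = pulp in product, i.e. 490.2×0.197 = (1−0.407)·H·0.644.
H = 96.569/(0.644×0.593) = 252.87 t/h.
Recycle C = 0.407×252.87 = 102.92 t/h.

102.9 t/h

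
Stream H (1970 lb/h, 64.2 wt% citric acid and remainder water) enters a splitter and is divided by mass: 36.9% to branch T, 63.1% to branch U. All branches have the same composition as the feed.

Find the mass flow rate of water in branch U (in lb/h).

445 lb/h

Branch U total = 0.631×1970 = 1243.1 lb/h.
water in U = 0.358×1243.1 = 445.02 lb/h.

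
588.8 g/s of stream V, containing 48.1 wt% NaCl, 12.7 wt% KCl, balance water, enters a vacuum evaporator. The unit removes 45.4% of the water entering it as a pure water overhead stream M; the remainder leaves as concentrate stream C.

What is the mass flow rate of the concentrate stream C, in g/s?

484 g/s

water entering = 588.8×0.392 = 230.81 g/s; overhead removed = 0.454×230.81 = 104.79 g/s.
Concentrate = 588.8 − 104.79 = 484.01 g/s.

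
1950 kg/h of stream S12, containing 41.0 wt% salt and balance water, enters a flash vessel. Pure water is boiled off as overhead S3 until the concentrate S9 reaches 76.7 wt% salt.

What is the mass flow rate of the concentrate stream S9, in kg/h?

1042 kg/h

salt is conserved: 1950×0.410 = 799.5 kg/h all reports to the concentrate.
Concentrate = 799.5/(target fraction) = 1042.4 kg/h.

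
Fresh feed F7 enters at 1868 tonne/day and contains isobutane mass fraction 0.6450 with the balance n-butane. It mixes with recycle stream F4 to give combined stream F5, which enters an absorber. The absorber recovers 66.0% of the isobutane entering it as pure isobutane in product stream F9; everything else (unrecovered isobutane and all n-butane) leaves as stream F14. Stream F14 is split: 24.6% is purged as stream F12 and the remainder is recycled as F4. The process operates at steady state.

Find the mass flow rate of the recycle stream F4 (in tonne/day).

n-butane enters only via F7 and leaves only via the purge: 1868×0.355 = 0.246×(n-butane in F14), and the absorber passes all n-butane, so n-butane in F5 = n-butane in F14 = 2695.7 tonne/day.
isobutane in F5: m_A = 1868×0.645 + (1−0.246)·(1−0.660)·m_A, so m_A = 1204.9/0.7436 = 1620.2 tonne/day.
F14 = (1−0.660)×1620.2 + 2695.7 = 3246.6 tonne/day.
Recycle F4 = (1−0.246)×3246.6 = 2447.9 tonne/day.

2448 tonne/day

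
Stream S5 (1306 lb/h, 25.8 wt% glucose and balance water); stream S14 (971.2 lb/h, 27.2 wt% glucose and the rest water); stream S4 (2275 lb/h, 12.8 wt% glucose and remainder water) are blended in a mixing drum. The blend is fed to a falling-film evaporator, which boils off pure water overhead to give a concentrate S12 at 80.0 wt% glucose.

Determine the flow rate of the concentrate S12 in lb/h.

1115 lb/h

glucose entering = 1306×0.258 + 971.2×0.272 + 2275×0.128 = 892.31 lb/h.
All glucose reports to S12, so S12 = 892.31/0.800 = 1115.4 lb/h.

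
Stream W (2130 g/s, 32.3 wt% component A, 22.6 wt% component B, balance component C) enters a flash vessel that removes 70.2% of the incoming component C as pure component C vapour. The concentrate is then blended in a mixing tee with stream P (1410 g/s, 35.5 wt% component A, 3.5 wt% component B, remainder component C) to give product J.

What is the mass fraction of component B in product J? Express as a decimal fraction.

Vapour removed = 0.702×0.451×2130 = 674.36 g/s; concentrate = 1455.6 g/s.
component B reaching the mixer = 481.38 (from concentrate) + 1410×0.035 = 530.73 g/s.
Product flow = 1455.6 + 1410 = 2865.6 g/s; component B fraction = 0.1852.

0.1852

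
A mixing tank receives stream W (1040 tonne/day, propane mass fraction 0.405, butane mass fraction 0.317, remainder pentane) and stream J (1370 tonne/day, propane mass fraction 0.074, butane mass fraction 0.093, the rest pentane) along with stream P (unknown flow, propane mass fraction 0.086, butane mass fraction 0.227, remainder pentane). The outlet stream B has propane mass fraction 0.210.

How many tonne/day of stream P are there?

132.9 tonne/day

Let P be the unknown flow. Total out = 2410 + P.
propane balance: 522.58 + 0.086·P = 0.210·(2410 + P)
(0.086 − 0.210)·P = 0.210×2410 − 522.58 = -16.48
P = -16.48 / -0.124 = 132.9 tonne/day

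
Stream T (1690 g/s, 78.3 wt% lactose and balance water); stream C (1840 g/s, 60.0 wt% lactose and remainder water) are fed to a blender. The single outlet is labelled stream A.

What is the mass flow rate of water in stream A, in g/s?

1103 g/s

water out = water in = 1690×0.217 + 1840×0.400 = 1102.7 g/s.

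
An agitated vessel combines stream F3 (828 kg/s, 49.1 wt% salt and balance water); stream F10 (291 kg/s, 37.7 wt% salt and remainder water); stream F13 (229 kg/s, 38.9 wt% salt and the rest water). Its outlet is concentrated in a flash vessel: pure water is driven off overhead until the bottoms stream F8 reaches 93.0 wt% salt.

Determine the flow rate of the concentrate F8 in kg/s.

650.9 kg/s

salt entering = 828×0.491 + 291×0.377 + 229×0.389 = 605.34 kg/s.
All salt reports to F8, so F8 = 605.34/0.930 = 650.9 kg/s.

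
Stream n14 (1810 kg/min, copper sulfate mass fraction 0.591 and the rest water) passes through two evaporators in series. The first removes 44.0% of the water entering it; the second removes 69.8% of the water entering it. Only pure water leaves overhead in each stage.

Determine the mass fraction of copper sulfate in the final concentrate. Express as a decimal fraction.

water in feed = 1810×0.409 = 740.29 kg/min.
After stage 1: water left = (1−0.440)×740.29 = 414.56; stream total = 1484.3 kg/min.
After stage 2: water left = (1−0.698)×414.56 = 125.2; final concentrate = 1194.9 kg/min.
copper sulfate fraction = 1069.7/1194.9 = 0.895.

0.895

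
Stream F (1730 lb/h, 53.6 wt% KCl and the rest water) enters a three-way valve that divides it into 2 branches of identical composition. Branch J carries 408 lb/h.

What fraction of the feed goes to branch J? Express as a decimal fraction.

0.236

Fraction to J = 408/1730 = 0.2358.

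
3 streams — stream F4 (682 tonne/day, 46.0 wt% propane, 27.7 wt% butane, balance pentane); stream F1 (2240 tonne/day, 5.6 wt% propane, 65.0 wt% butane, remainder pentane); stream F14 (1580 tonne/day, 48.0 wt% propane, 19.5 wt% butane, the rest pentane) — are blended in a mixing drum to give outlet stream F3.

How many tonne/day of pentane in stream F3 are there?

pentane out = pentane in = 682×0.263 + 2240×0.294 + 1580×0.325 = 1351.4 tonne/day.

1351 tonne/day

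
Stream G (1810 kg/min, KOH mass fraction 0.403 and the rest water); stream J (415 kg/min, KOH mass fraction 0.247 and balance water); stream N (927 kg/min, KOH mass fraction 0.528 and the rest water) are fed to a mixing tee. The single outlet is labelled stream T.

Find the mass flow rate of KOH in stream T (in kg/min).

KOH out = KOH in = 1810×0.403 + 415×0.247 + 927×0.528 = 1321.4 kg/min.

1321 kg/min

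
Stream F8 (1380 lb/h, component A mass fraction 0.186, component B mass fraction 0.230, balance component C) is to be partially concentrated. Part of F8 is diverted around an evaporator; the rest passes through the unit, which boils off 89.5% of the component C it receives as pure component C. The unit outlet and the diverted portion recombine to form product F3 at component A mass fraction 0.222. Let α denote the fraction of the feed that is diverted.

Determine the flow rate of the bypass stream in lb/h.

All 1380×0.186 = 256.68 lb/h of component A reaches F3, so F3 = 256.68/0.222 = 1156.2 lb/h and vapour = 223.78 lb/h.
The evaporator receives (1−α)·1380 of feed at 0.584 component C and removes 0.895 of that component C:
0.895×0.584×(1−α)×1380 = 223.78
(1−α) = 223.78/721.3 = 0.3103;  α = 0.6897.
Bypass flow = 0.6897×1380 = 951.85 lb/h.

951.9 lb/h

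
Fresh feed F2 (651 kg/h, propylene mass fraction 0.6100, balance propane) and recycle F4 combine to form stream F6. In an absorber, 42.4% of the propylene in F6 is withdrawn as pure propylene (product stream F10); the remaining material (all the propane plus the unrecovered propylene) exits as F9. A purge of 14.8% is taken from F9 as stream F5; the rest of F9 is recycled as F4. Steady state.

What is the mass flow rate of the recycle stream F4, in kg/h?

1844 kg/h

propane enters only via F2 and leaves only via the purge: 651×0.390 = 0.148×(propane in F9), and the absorber passes all propane, so propane in F6 = propane in F9 = 1715.5 kg/h.
propylene in F6: m_A = 651×0.610 + (1−0.148)·(1−0.424)·m_A, so m_A = 397.11/0.5092 = 779.8 kg/h.
F9 = (1−0.424)×779.8 + 1715.5 = 2164.6 kg/h.
Recycle F4 = (1−0.148)×2164.6 = 1844.3 kg/h.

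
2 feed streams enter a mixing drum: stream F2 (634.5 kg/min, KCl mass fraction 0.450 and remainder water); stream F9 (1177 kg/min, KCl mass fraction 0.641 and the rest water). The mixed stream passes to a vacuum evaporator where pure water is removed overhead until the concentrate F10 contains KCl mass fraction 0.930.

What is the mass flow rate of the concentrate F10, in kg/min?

KCl entering = 634.5×0.450 + 1177×0.641 = 1040 kg/min.
All KCl reports to F10, so F10 = 1040/0.930 = 1118.3 kg/min.

1118 kg/min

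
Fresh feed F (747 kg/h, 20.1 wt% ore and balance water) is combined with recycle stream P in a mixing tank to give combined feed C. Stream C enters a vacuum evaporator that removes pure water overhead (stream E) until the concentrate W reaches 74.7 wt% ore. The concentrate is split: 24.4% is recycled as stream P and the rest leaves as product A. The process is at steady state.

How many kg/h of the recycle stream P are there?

Overall ore balance (none leaves overhead): ore in fresh feed = ore in product, i.e. 747×0.201 = (1−0.244)·W·0.747.
W = 150.15/(0.747×0.756) = 265.87 kg/h.
Recycle P = 0.244×265.87 = 64.873 kg/h.

64.87 kg/h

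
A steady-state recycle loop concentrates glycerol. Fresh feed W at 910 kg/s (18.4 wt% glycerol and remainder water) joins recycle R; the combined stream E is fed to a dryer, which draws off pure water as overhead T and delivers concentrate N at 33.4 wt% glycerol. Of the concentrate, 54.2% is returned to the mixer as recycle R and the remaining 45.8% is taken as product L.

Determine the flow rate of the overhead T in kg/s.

Overall glycerol balance (none leaves overhead): glycerol in fresh feed = glycerol in product, i.e. 910×0.184 = (1−0.542)·N·0.334.
N = 167.44/(0.334×0.458) = 1094.6 kg/s.
Recycle R = 0.542×1094.6 = 593.26 kg/s.
Combined feed E = 910 + 593.26 = 1503.3 kg/s.
Overhead T = E − N = 1503.3 − 1094.6 = 408.68 kg/s.

408.7 kg/s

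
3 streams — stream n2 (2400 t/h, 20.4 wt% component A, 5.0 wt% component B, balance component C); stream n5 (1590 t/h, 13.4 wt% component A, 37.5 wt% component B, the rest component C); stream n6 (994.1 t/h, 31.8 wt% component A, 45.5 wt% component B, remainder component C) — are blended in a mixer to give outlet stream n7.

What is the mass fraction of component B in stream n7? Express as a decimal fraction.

Total flow out = 2400 + 1590 + 994.1 = 4984.1 t/h.
component B in = 2400×0.050 + 1590×0.375 + 994.1×0.455 = 1168.6 t/h.
component B mass fraction in n7 = 1168.6/4984.1 = 0.2345.

0.2345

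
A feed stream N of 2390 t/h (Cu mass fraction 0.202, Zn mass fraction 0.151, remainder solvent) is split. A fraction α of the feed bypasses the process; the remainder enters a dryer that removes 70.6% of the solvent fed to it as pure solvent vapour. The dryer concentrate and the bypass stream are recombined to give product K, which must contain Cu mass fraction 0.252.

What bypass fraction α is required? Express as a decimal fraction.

0.566

All 2390×0.202 = 482.78 t/h of Cu reaches K, so K = 482.78/0.252 = 1915.8 t/h and vapour = 474.21 t/h.
The evaporator receives (1−α)·2390 of feed at 0.647 solvent and removes 0.706 of that solvent:
0.706×0.647×(1−α)×2390 = 474.21
(1−α) = 474.21/1091.7 = 0.4344;  α = 0.5656.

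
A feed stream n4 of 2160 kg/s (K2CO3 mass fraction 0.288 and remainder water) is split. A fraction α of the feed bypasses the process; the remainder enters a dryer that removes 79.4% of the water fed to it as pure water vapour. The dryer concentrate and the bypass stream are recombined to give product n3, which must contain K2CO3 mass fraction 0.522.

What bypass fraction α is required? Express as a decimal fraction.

0.207

All 2160×0.288 = 622.08 kg/s of K2CO3 reaches n3, so n3 = 622.08/0.522 = 1191.7 kg/s and vapour = 968.28 kg/s.
The evaporator receives (1−α)·2160 of feed at 0.712 water and removes 0.794 of that water:
0.794×0.712×(1−α)×2160 = 968.28
(1−α) = 968.28/1221.1 = 0.7929;  α = 0.2071.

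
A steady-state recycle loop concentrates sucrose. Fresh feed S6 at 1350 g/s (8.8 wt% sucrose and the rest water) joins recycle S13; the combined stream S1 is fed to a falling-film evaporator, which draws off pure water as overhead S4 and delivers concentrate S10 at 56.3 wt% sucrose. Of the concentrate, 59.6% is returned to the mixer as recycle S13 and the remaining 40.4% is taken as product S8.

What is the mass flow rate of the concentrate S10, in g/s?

Overall sucrose balance (none leaves overhead): sucrose in fresh feed = sucrose in product, i.e. 1350×0.088 = (1−0.596)·S10·0.563.
S10 = 118.8/(0.563×0.404) = 522.31 g/s.

522.3 g/s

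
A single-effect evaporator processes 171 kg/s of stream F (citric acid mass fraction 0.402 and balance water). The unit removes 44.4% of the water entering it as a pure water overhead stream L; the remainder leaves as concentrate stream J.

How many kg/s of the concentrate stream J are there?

water entering = 171×0.598 = 102.26 kg/s; overhead removed = 0.444×102.26 = 45.403 kg/s.
Concentrate = 171 − 45.403 = 125.6 kg/s.

125.6 kg/s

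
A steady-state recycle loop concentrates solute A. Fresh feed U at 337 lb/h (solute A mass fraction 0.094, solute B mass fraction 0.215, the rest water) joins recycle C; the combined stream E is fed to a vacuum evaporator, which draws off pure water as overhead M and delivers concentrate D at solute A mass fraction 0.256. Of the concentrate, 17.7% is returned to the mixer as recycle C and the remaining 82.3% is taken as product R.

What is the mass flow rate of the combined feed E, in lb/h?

Overall solute A balance (none leaves overhead): solute A in fresh feed = solute A in product, i.e. 337×0.094 = (1−0.177)·D·0.256.
D = 31.678/(0.256×0.823) = 150.36 lb/h.
Recycle C = 0.177×150.36 = 26.613 lb/h.
Combined feed E = 337 + 26.613 = 363.61 lb/h.

363.6 lb/h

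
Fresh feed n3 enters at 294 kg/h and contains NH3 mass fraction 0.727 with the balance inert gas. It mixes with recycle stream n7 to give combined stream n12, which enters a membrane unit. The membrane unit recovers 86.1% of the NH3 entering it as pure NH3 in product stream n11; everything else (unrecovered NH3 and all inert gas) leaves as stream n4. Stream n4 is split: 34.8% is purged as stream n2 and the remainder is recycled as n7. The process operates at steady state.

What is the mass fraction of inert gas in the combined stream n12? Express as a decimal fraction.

inert gas enters only via n3 and leaves only via the purge: 294×0.273 = 0.348×(inert gas in n4), and the membrane unit passes all inert gas, so inert gas in n12 = inert gas in n4 = 230.64 kg/h.
NH3 in n12: m_A = 294×0.727 + (1−0.348)·(1−0.861)·m_A, so m_A = 213.74/0.9094 = 235.04 kg/h.
n12 = 235.04 + 230.64 = 465.68 kg/h.
inert gas fraction in n12 = 230.64/465.68 = 0.495.

0.495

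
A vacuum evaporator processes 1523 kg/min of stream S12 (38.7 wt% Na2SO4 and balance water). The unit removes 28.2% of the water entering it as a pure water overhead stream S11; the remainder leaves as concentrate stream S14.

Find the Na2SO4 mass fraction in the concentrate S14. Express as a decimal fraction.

0.468

Na2SO4 is not removed: 1523×0.387 = 589.4 kg/min of Na2SO4 enters S14.
water entering = 1523×0.613 = 933.6 kg/min; overhead removed = 0.282×933.6 = 263.27 kg/min.
Concentrate = 1523 − 263.27 = 1259.7 kg/min.
Mass fraction = 589.4/1259.7 = 0.468.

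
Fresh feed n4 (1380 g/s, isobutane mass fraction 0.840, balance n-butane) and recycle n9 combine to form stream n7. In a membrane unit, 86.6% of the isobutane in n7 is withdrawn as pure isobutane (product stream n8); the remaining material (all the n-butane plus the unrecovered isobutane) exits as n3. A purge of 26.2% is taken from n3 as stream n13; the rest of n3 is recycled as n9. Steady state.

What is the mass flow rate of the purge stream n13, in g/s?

266 g/s

n-butane enters only via n4 and leaves only via the purge: 1380×0.160 = 0.262×(n-butane in n3), and the membrane unit passes all n-butane, so n-butane in n7 = n-butane in n3 = 842.75 g/s.
isobutane in n7: m_A = 1380×0.840 + (1−0.262)·(1−0.866)·m_A, so m_A = 1159.2/0.9011 = 1286.4 g/s.
n3 = (1−0.866)×1286.4 + 842.75 = 1015.1 g/s.
Purge n13 = 0.262×1015.1 = 265.96 g/s.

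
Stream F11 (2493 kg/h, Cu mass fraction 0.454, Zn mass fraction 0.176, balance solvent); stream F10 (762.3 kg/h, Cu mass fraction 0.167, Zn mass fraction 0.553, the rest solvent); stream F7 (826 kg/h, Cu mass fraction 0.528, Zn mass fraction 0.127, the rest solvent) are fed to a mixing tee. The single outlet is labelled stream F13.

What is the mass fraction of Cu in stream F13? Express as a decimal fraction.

Total flow out = 2493 + 762.3 + 826 = 4081.3 kg/h.
Cu in = 2493×0.454 + 762.3×0.167 + 826×0.528 = 1695.3 kg/h.
Cu mass fraction in F13 = 1695.3/4081.3 = 0.415.

0.415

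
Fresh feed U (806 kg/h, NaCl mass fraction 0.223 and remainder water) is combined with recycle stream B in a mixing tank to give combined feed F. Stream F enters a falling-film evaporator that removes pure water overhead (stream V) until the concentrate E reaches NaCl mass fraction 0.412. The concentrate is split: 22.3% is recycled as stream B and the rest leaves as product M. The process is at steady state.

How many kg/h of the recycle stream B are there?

125.2 kg/h

Overall NaCl balance (none leaves overhead): NaCl in fresh feed = NaCl in product, i.e. 806×0.223 = (1−0.223)·E·0.412.
E = 179.74/(0.412×0.777) = 561.46 kg/h.
Recycle B = 0.223×561.46 = 125.21 kg/h.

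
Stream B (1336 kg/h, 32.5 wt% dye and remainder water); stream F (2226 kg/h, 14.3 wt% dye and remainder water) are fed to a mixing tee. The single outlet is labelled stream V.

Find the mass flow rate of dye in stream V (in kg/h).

752.5 kg/h

dye out = dye in = 1336×0.325 + 2226×0.143 = 752.52 kg/h.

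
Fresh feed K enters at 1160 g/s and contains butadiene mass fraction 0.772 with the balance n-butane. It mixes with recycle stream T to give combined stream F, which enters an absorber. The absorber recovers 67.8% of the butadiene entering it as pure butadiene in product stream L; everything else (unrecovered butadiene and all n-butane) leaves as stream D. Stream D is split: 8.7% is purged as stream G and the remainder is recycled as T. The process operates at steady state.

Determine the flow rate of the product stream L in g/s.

860 g/s

butadiene in F: m_A = 1160×0.772 + (1−0.087)·(1−0.678)·m_A, so m_A = 895.52/0.7060 = 1268.4 g/s.
Product L = 0.678×1268.4 = 859.99 g/s.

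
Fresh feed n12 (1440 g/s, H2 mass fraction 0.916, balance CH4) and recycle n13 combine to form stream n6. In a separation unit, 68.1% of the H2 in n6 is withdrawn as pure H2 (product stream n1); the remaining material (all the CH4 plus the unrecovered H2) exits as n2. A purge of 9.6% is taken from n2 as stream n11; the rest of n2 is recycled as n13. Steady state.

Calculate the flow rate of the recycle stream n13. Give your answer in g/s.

1674 g/s

CH4 enters only via n12 and leaves only via the purge: 1440×0.084 = 0.096×(CH4 in n2), and the separation unit passes all CH4, so CH4 in n6 = CH4 in n2 = 1260 g/s.
H2 in n6: m_A = 1440×0.916 + (1−0.096)·(1−0.681)·m_A, so m_A = 1319/0.7116 = 1853.6 g/s.
n2 = (1−0.681)×1853.6 + 1260 = 1851.3 g/s.
Recycle n13 = (1−0.096)×1851.3 = 1673.6 g/s.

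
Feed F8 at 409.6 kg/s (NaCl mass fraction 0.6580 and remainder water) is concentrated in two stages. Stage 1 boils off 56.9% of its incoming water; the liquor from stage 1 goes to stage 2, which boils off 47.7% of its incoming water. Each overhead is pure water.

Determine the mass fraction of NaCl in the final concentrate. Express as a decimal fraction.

0.8951

water in feed = 409.6×0.342 = 140.08 kg/s.
After stage 1: water left = (1−0.569)×140.08 = 60.376; stream total = 329.89 kg/s.
After stage 2: water left = (1−0.477)×60.376 = 31.577; final concentrate = 301.09 kg/s.
NaCl fraction = 269.52/301.09 = 0.8951.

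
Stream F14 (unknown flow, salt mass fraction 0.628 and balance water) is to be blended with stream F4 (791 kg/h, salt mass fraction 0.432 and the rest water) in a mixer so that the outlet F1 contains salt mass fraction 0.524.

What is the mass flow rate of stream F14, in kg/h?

Let F14 be the unknown flow. Total out = 791 + F14.
salt balance: 341.71 + 0.628·F14 = 0.524·(791 + F14)
(0.628 − 0.524)·F14 = 0.524×791 − 341.71 = 72.772
F14 = 72.772 / 0.104 = 699.73 kg/h

699.7 kg/h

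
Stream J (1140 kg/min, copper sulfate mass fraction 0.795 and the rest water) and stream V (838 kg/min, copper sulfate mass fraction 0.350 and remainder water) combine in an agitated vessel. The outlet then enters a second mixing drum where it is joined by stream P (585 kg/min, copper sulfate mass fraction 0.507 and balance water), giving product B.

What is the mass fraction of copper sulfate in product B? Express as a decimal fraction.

0.584

Overall, product flow = 2563 kg/min.
copper sulfate in = 1140×0.795 + 838×0.350 + 585×0.507 = 1496.2 kg/min.
copper sulfate fraction in B = 0.584.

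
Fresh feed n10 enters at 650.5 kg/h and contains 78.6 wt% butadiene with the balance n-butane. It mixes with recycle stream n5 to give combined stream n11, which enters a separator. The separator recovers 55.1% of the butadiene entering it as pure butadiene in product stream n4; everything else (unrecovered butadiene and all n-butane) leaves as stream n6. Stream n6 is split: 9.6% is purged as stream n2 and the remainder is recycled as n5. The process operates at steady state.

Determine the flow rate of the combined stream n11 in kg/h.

n-butane enters only via n10 and leaves only via the purge: 650.5×0.214 = 0.096×(n-butane in n6), and the separator passes all n-butane, so n-butane in n11 = n-butane in n6 = 1450.1 kg/h.
butadiene in n11: m_A = 650.5×0.786 + (1−0.096)·(1−0.551)·m_A, so m_A = 511.29/0.5941 = 860.61 kg/h.
n11 = 860.61 + 1450.1 = 2310.7 kg/h.

2311 kg/h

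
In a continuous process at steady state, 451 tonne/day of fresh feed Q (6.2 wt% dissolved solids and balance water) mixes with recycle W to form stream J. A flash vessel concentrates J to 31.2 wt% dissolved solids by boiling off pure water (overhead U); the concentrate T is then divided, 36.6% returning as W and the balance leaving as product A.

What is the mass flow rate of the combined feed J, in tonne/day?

502.7 tonne/day

Overall dissolved solids balance (none leaves overhead): dissolved solids in fresh feed = dissolved solids in product, i.e. 451×0.062 = (1−0.366)·T·0.312.
T = 27.962/(0.312×0.634) = 141.36 tonne/day.
Recycle W = 0.366×141.36 = 51.738 tonne/day.
Combined feed J = 451 + 51.738 = 502.74 tonne/day.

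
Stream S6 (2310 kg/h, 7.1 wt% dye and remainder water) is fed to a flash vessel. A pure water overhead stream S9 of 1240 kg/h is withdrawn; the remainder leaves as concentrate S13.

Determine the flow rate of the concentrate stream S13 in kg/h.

1070 kg/h

Concentrate = 2310 − 1240 = 1070 kg/h.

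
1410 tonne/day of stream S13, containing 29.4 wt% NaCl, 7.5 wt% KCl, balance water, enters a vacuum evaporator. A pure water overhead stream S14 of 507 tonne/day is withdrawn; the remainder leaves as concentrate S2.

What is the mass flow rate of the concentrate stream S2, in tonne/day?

903 tonne/day

Concentrate = 1410 − 507 = 903 tonne/day.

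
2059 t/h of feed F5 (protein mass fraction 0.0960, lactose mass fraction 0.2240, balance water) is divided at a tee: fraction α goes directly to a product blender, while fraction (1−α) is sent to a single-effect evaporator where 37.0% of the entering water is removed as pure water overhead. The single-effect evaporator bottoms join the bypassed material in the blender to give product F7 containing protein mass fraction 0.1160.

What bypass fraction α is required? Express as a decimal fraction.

All 2059×0.096 = 197.66 t/h of protein reaches F7, so F7 = 197.66/0.116 = 1704 t/h and vapour = 355 t/h.
The evaporator receives (1−α)·2059 of feed at 0.680 water and removes 0.370 of that water:
0.370×0.680×(1−α)×2059 = 355
(1−α) = 355/518.04 = 0.6853;  α = 0.3147.

0.315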